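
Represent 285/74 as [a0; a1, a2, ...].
[3; 1, 5, 1, 2, 1, 2]

Euclidean algorithm steps:
285 = 3 × 74 + 63
74 = 1 × 63 + 11
63 = 5 × 11 + 8
11 = 1 × 8 + 3
8 = 2 × 3 + 2
3 = 1 × 2 + 1
2 = 2 × 1 + 0
Continued fraction: [3; 1, 5, 1, 2, 1, 2]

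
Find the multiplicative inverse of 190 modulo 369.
235

gcd(190, 369) = 1, so the inverse exists.
Extended Euclidean algorithm on (369, 190):
369 = 1 × 190 + 179  ⟹  179 = (1)·369 + (-1)·190
190 = 1 × 179 + 11  ⟹  11 = (-1)·369 + (2)·190
179 = 16 × 11 + 3  ⟹  3 = (17)·369 + (-33)·190
11 = 3 × 3 + 2  ⟹  2 = (-52)·369 + (101)·190
3 = 1 × 2 + 1  ⟹  1 = (69)·369 + (-134)·190
So (-134)·190 ≡ 1 (mod 369), i.e. 190^(-1) ≡ -134 ≡ 235 (mod 369).
Check: 190 × 235 = 44650 ≡ 1 (mod 369)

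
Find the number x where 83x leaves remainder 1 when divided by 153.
59

gcd(83, 153) = 1, so the inverse exists.
Extended Euclidean algorithm on (153, 83):
153 = 1 × 83 + 70  ⟹  70 = (1)·153 + (-1)·83
83 = 1 × 70 + 13  ⟹  13 = (-1)·153 + (2)·83
70 = 5 × 13 + 5  ⟹  5 = (6)·153 + (-11)·83
13 = 2 × 5 + 3  ⟹  3 = (-13)·153 + (24)·83
5 = 1 × 3 + 2  ⟹  2 = (19)·153 + (-35)·83
3 = 1 × 2 + 1  ⟹  1 = (-32)·153 + (59)·83
So (59)·83 ≡ 1 (mod 153), i.e. 83^(-1) ≡ 59 (mod 153).
Check: 83 × 59 = 4897 ≡ 1 (mod 153)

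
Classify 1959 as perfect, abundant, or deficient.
deficient

Proper divisors of 1959: sum = 1 + 3 + 653 = 657
Since 657 < 1959, 1959 is deficient.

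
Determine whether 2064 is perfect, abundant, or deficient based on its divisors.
abundant

Proper divisors of 2064: sum = 1 + 2 + 3 + 4 + 6 + 8 + 12 + 16 + ... + 344 + 516 + 688 + 1032 (19 divisors) = 3392
Since 3392 > 2064, 2064 is abundant.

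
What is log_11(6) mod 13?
11

Baby-step giant-step with step n = ⌈√13⌉ = 4.
Baby steps 11^j mod 13 (j:value) for j=0..3: 0:1, 1:11, 2:4, 3:5.
Giant-step multiplier: 11^(-4) ≡ 11^(12-4) = 11^8 ≡ 9 (mod 13).
Giant steps γ_i = 6·9^i mod 13: γ_0=6, γ_1=2, γ_2=5 (in table at j=3).
x = i·n + j = 2·4 + 3 = 11.
Check: 11^11 ≡ 6 (mod 13).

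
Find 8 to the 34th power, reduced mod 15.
4

Repeated squaring. Binary of 34 = 100010.
8^1 ≡ 8 (mod 15); 8^2 ≡ 4 (mod 15); 8^4 ≡ 1 (mod 15); 8^8 ≡ 1 (mod 15); 8^16 ≡ 1 (mod 15); 8^32 ≡ 1 (mod 15)
8^34 = 8^2 × 8^32 ≡ 4 (mod 15)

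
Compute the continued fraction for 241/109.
[2; 4, 1, 2, 1, 5]

Euclidean algorithm steps:
241 = 2 × 109 + 23
109 = 4 × 23 + 17
23 = 1 × 17 + 6
17 = 2 × 6 + 5
6 = 1 × 5 + 1
5 = 5 × 1 + 0
Continued fraction: [2; 4, 1, 2, 1, 5]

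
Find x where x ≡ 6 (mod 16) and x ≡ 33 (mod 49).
278

Using Chinese Remainder Theorem:
M = 16 × 49 = 784
M1 = 49, M2 = 16
y1 = 49^(-1) mod 16 = 1
y2 = 16^(-1) mod 49 = 46
x = (6×49×1 + 33×16×46) mod 784 = 278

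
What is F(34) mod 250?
137

Matrix identity: Q^n = [[F_(n+1), F_n], [F_n, F_(n-1)]] with Q = [[1,1],[1,0]].
n = 34 = 100010₂. Square-and-multiply, entries mod 250:
Q^1 = [[1,1],[1,0]]
Q^2 = (Q^1)² = [[2,1],[1,1]]
Q^4 = (Q^2)² = [[5,3],[3,2]]
Q^8 = (Q^4)² = [[34,21],[21,13]]
Q^17 = (Q^8)²·Q = [[84,97],[97,237]]
Q^34 = (Q^17)² = [[215,137],[137,78]]
F_34 mod 250 = Q^34[0][1] = 137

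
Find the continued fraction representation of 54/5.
[10; 1, 4]

Euclidean algorithm steps:
54 = 10 × 5 + 4
5 = 1 × 4 + 1
4 = 4 × 1 + 0
Continued fraction: [10; 1, 4]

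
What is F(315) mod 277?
184

Matrix identity: Q^n = [[F_(n+1), F_n], [F_n, F_(n-1)]] with Q = [[1,1],[1,0]].
n = 315 = 100111011₂. Square-and-multiply, entries mod 277:
Q^1 = [[1,1],[1,0]]
Q^2 = (Q^1)² = [[2,1],[1,1]]
Q^4 = (Q^2)² = [[5,3],[3,2]]
Q^9 = (Q^4)²·Q = [[55,34],[34,21]]
Q^19 = (Q^9)²·Q = [[117,26],[26,91]]
Q^39 = (Q^19)²·Q = [[106,238],[238,145]]
Q^78 = (Q^39)² = [[15,183],[183,109]]
Q^157 = (Q^78)²·Q = [[175,197],[197,255]]
Q^315 = (Q^157)²·Q = [[132,184],[184,225]]
F_315 mod 277 = Q^315[0][1] = 184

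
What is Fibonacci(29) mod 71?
47

Matrix identity: Q^n = [[F_(n+1), F_n], [F_n, F_(n-1)]] with Q = [[1,1],[1,0]].
n = 29 = 11101₂. Square-and-multiply, entries mod 71:
Q^1 = [[1,1],[1,0]]
Q^3 = (Q^1)²·Q = [[3,2],[2,1]]
Q^7 = (Q^3)²·Q = [[21,13],[13,8]]
Q^14 = (Q^7)² = [[42,22],[22,20]]
Q^29 = (Q^14)²·Q = [[62,47],[47,15]]
F_29 mod 71 = Q^29[0][1] = 47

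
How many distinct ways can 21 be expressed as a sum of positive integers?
792

p(n) counts ways to write n as a sum of positive integers (order ignored).
Euler's pentagonal recurrence: p(k) = p(k-1) + p(k-2) - p(k-5) - p(k-7) + p(k-12) + p(k-15) - ... (offsets j(3j∓1)/2, signs ++--, p(0)=1, p(<0)=0).
DP table for k = 0..20: p(0)=1, p(1)=1, p(2)=2, p(3)=3, p(4)=5, p(5)=7, p(6)=11, p(7)=15, p(8)=22, p(9)=30, p(10)=42, p(11)=56, p(12)=77, p(13)=101, p(14)=135, p(15)=176, p(16)=231, p(17)=297, p(18)=385, p(19)=490, p(20)=627.
Final step: p(21) = p(20) + p(19) - p(16) - p(14) + p(9) + p(6)
= 627 + 490 - 231 - 135 + 30 + 11
= 792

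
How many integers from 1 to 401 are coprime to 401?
400

401 = 401
φ(n) = n × ∏(1 - 1/p) for each prime p dividing n
φ(401) = 401 × (1 - 1/401) = 400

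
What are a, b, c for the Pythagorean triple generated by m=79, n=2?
(6237, 316, 6245)

Euclid's formula: a = m² - n², b = 2mn, c = m² + n²
m = 79, n = 2
a = 79² - 2² = 6241 - 4 = 6237
b = 2 × 79 × 2 = 316
c = 79² + 2² = 6241 + 4 = 6245
Verification: 6237² + 316² = 38900169 + 99856 = 39000025 = 6245² ✓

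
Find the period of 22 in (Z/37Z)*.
36

37 is prime, so ord(22) divides φ(37) = 36.
Divisors of 36: 1, 2, 3, 4, 6, 9, 12, 18, 36.
Repeated squaring: 22^1 ≡ 22, 22^2 ≡ 3, 22^4 ≡ 9, 22^8 ≡ 7, 22^16 ≡ 12, 22^32 ≡ 33 (mod 37).
Test 22^d mod 37 for each divisor d in increasing order:
22^1 ≡ 22
22^2 ≡ 3
22^3 = 22^2·22^1 ≡ 29
22^4 ≡ 9
22^6 = 22^4·22^2 ≡ 27
22^9 = 22^8·22^1 ≡ 6
22^12 = 22^8·22^4 ≡ 26
22^18 = 22^16·22^2 ≡ 36
22^36 = 22^32·22^4 ≡ 1  ← first divisor giving 1
The order is 36.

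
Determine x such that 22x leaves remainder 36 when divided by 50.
x ≡ 13 (mod 25)

gcd(22, 50) = 2, which divides 36, so solutions exist.
Divide through by 2: 11x ≡ 18 (mod 25).
Find 11^(-1) mod 25 by the extended Euclidean algorithm:
25 = 2 × 11 + 3  ⟹  3 = (1)·25 + (-2)·11
11 = 3 × 3 + 2  ⟹  2 = (-3)·25 + (7)·11
3 = 1 × 2 + 1  ⟹  1 = (4)·25 + (-9)·11
So (-9)·11 ≡ 1 (mod 25), i.e. 11^(-1) ≡ -9 ≡ 16 (mod 25).
x ≡ 16 × 18 = 288 ≡ 13 (mod 25).
Check: 22 × 13 = 286 ≡ 36 (mod 50).
x ≡ 13 (mod 25), giving 2 solutions mod 50.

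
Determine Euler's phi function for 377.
336

377 = 13 × 29
φ(n) = n × ∏(1 - 1/p) for each prime p dividing n
φ(377) = 377 × (1 - 1/13) × (1 - 1/29) = 336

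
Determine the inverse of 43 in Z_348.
259

gcd(43, 348) = 1, so the inverse exists.
Extended Euclidean algorithm on (348, 43):
348 = 8 × 43 + 4  ⟹  4 = (1)·348 + (-8)·43
43 = 10 × 4 + 3  ⟹  3 = (-10)·348 + (81)·43
4 = 1 × 3 + 1  ⟹  1 = (11)·348 + (-89)·43
So (-89)·43 ≡ 1 (mod 348), i.e. 43^(-1) ≡ -89 ≡ 259 (mod 348).
Check: 43 × 259 = 11137 ≡ 1 (mod 348)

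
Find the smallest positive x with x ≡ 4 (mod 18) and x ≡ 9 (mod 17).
94

Using Chinese Remainder Theorem:
M = 18 × 17 = 306
M1 = 17, M2 = 18
y1 = 17^(-1) mod 18 = 17
y2 = 18^(-1) mod 17 = 1
x = (4×17×17 + 9×18×1) mod 306 = 94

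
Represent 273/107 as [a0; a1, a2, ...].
[2; 1, 1, 4, 2, 1, 3]

Euclidean algorithm steps:
273 = 2 × 107 + 59
107 = 1 × 59 + 48
59 = 1 × 48 + 11
48 = 4 × 11 + 4
11 = 2 × 4 + 3
4 = 1 × 3 + 1
3 = 3 × 1 + 0
Continued fraction: [2; 1, 1, 4, 2, 1, 3]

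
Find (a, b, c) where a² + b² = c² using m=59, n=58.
(117, 6844, 6845)

Euclid's formula: a = m² - n², b = 2mn, c = m² + n²
m = 59, n = 58
a = 59² - 58² = 3481 - 3364 = 117
b = 2 × 59 × 58 = 6844
c = 59² + 58² = 3481 + 3364 = 6845
Verification: 117² + 6844² = 13689 + 46840336 = 46854025 = 6845² ✓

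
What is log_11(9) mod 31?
4

Baby-step giant-step with step n = ⌈√31⌉ = 6.
Baby steps 11^j mod 31 (j:value) for j=0..5: 0:1, 1:11, 2:28, 3:29, 4:9, 5:6.
h = 9 is already in the table at j=4, so x = 4.
Check: 11^4 ≡ 9 (mod 31).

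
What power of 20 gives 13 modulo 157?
26

Baby-step giant-step with step n = ⌈√157⌉ = 13.
Baby steps 20^j mod 157 (j:value) for j=0..12: 0:1, 1:20, 2:86, 3:150, 4:17, 5:26, 6:49, 7:38, 8:132, 9:128, 10:48, 11:18, 12:46.
Giant-step multiplier: 20^(-13) ≡ 20^(156-13) = 20^143 ≡ 107 (mod 157).
Giant steps γ_i = 13·107^i mod 157: γ_0=13, γ_1=135, γ_2=1 (in table at j=0).
x = i·n + j = 2·13 + 0 = 26.
Check: 20^26 ≡ 13 (mod 157).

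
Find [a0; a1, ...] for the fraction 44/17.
[2; 1, 1, 2, 3]

Euclidean algorithm steps:
44 = 2 × 17 + 10
17 = 1 × 10 + 7
10 = 1 × 7 + 3
7 = 2 × 3 + 1
3 = 3 × 1 + 0
Continued fraction: [2; 1, 1, 2, 3]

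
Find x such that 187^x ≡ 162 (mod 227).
215

Baby-step giant-step with step n = ⌈√227⌉ = 16.
Baby steps 187^j mod 227 (j:value) for j=0..15: 0:1, 1:187, 2:11, 3:14, 4:121, 5:154, 6:196, 7:105, 8:113, 9:20, 10:108, 11:220, 12:53, 13:150, 14:129, 15:61.
Giant-step multiplier: 187^(-16) ≡ 187^(226-16) = 187^210 ≡ 4 (mod 227).
Giant steps γ_i = 162·4^i mod 227: γ_0=162, γ_1=194, γ_2=95, γ_3=153, γ_4=158, γ_5=178, γ_6=31, γ_7=124, γ_8=42, γ_9=168, γ_10=218, γ_11=191, γ_12=83, γ_13=105 (in table at j=7).
x = i·n + j = 13·16 + 7 = 215.
Check: 187^215 ≡ 162 (mod 227).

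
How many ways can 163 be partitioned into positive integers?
142798995930

p(n) counts ways to write n as a sum of positive integers (order ignored).
Euler's pentagonal recurrence: p(k) = p(k-1) + p(k-2) - p(k-5) - p(k-7) + p(k-12) + p(k-15) - ... (offsets j(3j∓1)/2, signs ++--, p(0)=1, p(<0)=0).
DP table for k = 0..162: p(0)=1, p(1)=1, p(2)=2, p(3)=3, p(4)=5, p(5)=7, p(6)=11, p(7)=15, p(8)=22, p(9)=30, p(10)=42, p(11)=56, p(12)=77, p(13)=101, p(14)=135, p(15)=176, p(16)=231, p(17)=297, p(18)=385, p(19)=490, p(20)=627, p(21)=792, p(22)=1002, p(23)=1255, p(24)=1575, p(25)=1958, p(26)=2436, p(27)=3010, p(28)=3718, p(29)=4565, p(30)=5604, p(31)=6842, p(32)=8349, p(33)=10143, p(34)=12310, p(35)=14883, p(36)=17977, p(37)=21637, p(38)=26015, p(39)=31185, p(40)=37338, p(41)=44583, p(42)=53174, p(43)=63261, p(44)=75175, p(45)=89134, p(46)=105558, p(47)=124754, p(48)=147273, p(49)=173525, p(50)=204226, p(51)=239943, p(52)=281589, p(53)=329931, p(54)=386155, p(55)=451276, p(56)=526823, p(57)=614154, p(58)=715220, p(59)=831820, p(60)=966467, p(61)=1121505, p(62)=1300156, p(63)=1505499, p(64)=1741630, p(65)=2012558, p(66)=2323520, p(67)=2679689, p(68)=3087735, p(69)=3554345, p(70)=4087968, p(71)=4697205, p(72)=5392783, p(73)=6185689, p(74)=7089500, p(75)=8118264, p(76)=9289091, p(77)=10619863, p(78)=12132164, p(79)=13848650, p(80)=15796476, p(81)=18004327, p(82)=20506255, p(83)=23338469, p(84)=26543660, p(85)=30167357, p(86)=34262962, p(87)=38887673, p(88)=44108109, p(89)=49995925, p(90)=56634173, p(91)=64112359, p(92)=72533807, p(93)=82010177, p(94)=92669720, p(95)=104651419, p(96)=118114304, p(97)=133230930, p(98)=150198136, p(99)=169229875, p(100)=190569292, p(101)=214481126, p(102)=241265379, p(103)=271248950, p(104)=304801365, p(105)=342325709, p(106)=384276336, p(107)=431149389, p(108)=483502844, p(109)=541946240, p(110)=607163746, p(111)=679903203, p(112)=761002156, p(113)=851376628, p(114)=952050665, p(115)=1064144451, p(116)=1188908248, p(117)=1327710076, p(118)=1482074143, p(119)=1653668665, p(120)=1844349560, p(121)=2056148051, p(122)=2291320912, p(123)=2552338241, p(124)=2841940500, p(125)=3163127352, p(126)=3519222692, p(127)=3913864295, p(128)=4351078600, p(129)=4835271870, p(130)=5371315400, p(131)=5964539504, p(132)=6620830889, p(133)=7346629512, p(134)=8149040695, p(135)=9035836076, p(136)=10015581680, p(137)=11097645016, p(138)=12292341831, p(139)=13610949895, p(140)=15065878135, p(141)=16670689208, p(142)=18440293320, p(143)=20390982757, p(144)=22540654445, p(145)=24908858009, p(146)=27517052599, p(147)=30388671978, p(148)=33549419497, p(149)=37027355200, p(150)=40853235313, p(151)=45060624582, p(152)=49686288421, p(153)=54770336324, p(154)=60356673280, p(155)=66493182097, p(156)=73232243759, p(157)=80630964769, p(158)=88751778802, p(159)=97662728555, p(160)=107438159466, p(161)=118159068427, p(162)=129913904637.
Final step: p(163) = p(162) + p(161) - p(158) - p(156) + p(151) + p(148) - p(141) - p(137) + p(128) + p(123) - p(112) - p(106) + p(93) + p(86) - p(71) - p(63) + p(46) + p(37) - p(18) - p(8)
= 129913904637 + 118159068427 - 88751778802 - 73232243759 + 45060624582 + 33549419497 - 16670689208 - 11097645016 + 4351078600 + 2552338241 - 761002156 - 384276336 + 82010177 + 34262962 - 4697205 - 1505499 + 105558 + 21637 - 385 - 22
= 142798995930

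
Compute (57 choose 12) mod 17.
0

Using Lucas' theorem:
Write n=57 and k=12 in base 17:
n in base 17: [3, 6]
k in base 17: [0, 12]
C(57,12) mod 17 = ∏ C(n_i, k_i) mod 17
Digit binomials (mod 17): C(3,0) = 1; C(6,12) = 0 (k_i > n_i)
Product: 1 × 0 = 0 ≡ 0 (mod 17)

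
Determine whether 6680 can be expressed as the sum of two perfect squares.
Not possible

Factorization: 6680 = 2^3 × 5 × 167
By Fermat: n is sum of two squares iff every prime p ≡ 3 (mod 4) appears to even power.
Prime(s) ≡ 3 (mod 4) with odd exponent: [(167, 1)]
Therefore 6680 cannot be expressed as a² + b².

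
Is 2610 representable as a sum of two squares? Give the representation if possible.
3² + 51² (a=3, b=51)

Factorization: 2610 = 2 × 3^2 × 5 × 29
By Fermat: n is sum of two squares iff every prime p ≡ 3 (mod 4) appears to even power.
All primes ≡ 3 (mod 4) appear to even power.
Search a = 0, 1, 2, … for 2610 - a² a perfect square: first hit at a = 3: 2610 - 9 = 2601 = 51².
2610 = 3² + 51² = 9 + 2601 ✓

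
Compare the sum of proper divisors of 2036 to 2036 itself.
deficient

Proper divisors of 2036: sum = 1 + 2 + 4 + 509 + 1018 = 1534
Since 1534 < 2036, 2036 is deficient.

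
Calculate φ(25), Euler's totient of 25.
20

25 = 5^2
φ(n) = n × ∏(1 - 1/p) for each prime p dividing n
φ(25) = 25 × (1 - 1/5) = 20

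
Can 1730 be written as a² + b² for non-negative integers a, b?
7² + 41² (a=7, b=41)

Factorization: 1730 = 2 × 5 × 173
By Fermat: n is sum of two squares iff every prime p ≡ 3 (mod 4) appears to even power.
All primes ≡ 3 (mod 4) appear to even power.
Search a = 0, 1, 2, … for 1730 - a² a perfect square: first hit at a = 7: 1730 - 49 = 1681 = 41².
1730 = 7² + 41² = 49 + 1681 ✓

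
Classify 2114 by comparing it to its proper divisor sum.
deficient

Proper divisors of 2114: sum = 1 + 2 + 7 + 14 + 151 + 302 + 1057 = 1534
Since 1534 < 2114, 2114 is deficient.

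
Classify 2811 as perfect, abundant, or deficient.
deficient

Proper divisors of 2811: sum = 1 + 3 + 937 = 941
Since 941 < 2811, 2811 is deficient.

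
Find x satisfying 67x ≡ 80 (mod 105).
x ≡ 20 (mod 105)

gcd(67, 105) = 1, which divides 80, so solutions exist.
Find 67^(-1) mod 105 by the extended Euclidean algorithm:
105 = 1 × 67 + 38  ⟹  38 = (1)·105 + (-1)·67
67 = 1 × 38 + 29  ⟹  29 = (-1)·105 + (2)·67
38 = 1 × 29 + 9  ⟹  9 = (2)·105 + (-3)·67
29 = 3 × 9 + 2  ⟹  2 = (-7)·105 + (11)·67
9 = 4 × 2 + 1  ⟹  1 = (30)·105 + (-47)·67
So (-47)·67 ≡ 1 (mod 105), i.e. 67^(-1) ≡ -47 ≡ 58 (mod 105).
x ≡ 58 × 80 = 4640 ≡ 20 (mod 105).
Check: 67 × 20 = 1340 ≡ 80 (mod 105).
Unique solution: x ≡ 20 (mod 105)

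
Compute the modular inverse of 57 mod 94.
33

gcd(57, 94) = 1, so the inverse exists.
Extended Euclidean algorithm on (94, 57):
94 = 1 × 57 + 37  ⟹  37 = (1)·94 + (-1)·57
57 = 1 × 37 + 20  ⟹  20 = (-1)·94 + (2)·57
37 = 1 × 20 + 17  ⟹  17 = (2)·94 + (-3)·57
20 = 1 × 17 + 3  ⟹  3 = (-3)·94 + (5)·57
17 = 5 × 3 + 2  ⟹  2 = (17)·94 + (-28)·57
3 = 1 × 2 + 1  ⟹  1 = (-20)·94 + (33)·57
So (33)·57 ≡ 1 (mod 94), i.e. 57^(-1) ≡ 33 (mod 94).
Check: 57 × 33 = 1881 ≡ 1 (mod 94)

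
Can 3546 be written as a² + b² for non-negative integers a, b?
39² + 45² (a=39, b=45)

Factorization: 3546 = 2 × 3^2 × 197
By Fermat: n is sum of two squares iff every prime p ≡ 3 (mod 4) appears to even power.
All primes ≡ 3 (mod 4) appear to even power.
Search a = 0, 1, 2, … for 3546 - a² a perfect square: first hit at a = 39: 3546 - 1521 = 2025 = 45².
3546 = 39² + 45² = 1521 + 2025 ✓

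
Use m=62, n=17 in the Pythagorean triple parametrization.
(3555, 2108, 4133)

Euclid's formula: a = m² - n², b = 2mn, c = m² + n²
m = 62, n = 17
a = 62² - 17² = 3844 - 289 = 3555
b = 2 × 62 × 17 = 2108
c = 62² + 17² = 3844 + 289 = 4133
Verification: 3555² + 2108² = 12638025 + 4443664 = 17081689 = 4133² ✓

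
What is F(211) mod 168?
149

Matrix identity: Q^n = [[F_(n+1), F_n], [F_n, F_(n-1)]] with Q = [[1,1],[1,0]].
n = 211 = 11010011₂. Square-and-multiply, entries mod 168:
Q^1 = [[1,1],[1,0]]
Q^3 = (Q^1)²·Q = [[3,2],[2,1]]
Q^6 = (Q^3)² = [[13,8],[8,5]]
Q^13 = (Q^6)²·Q = [[41,65],[65,144]]
Q^26 = (Q^13)² = [[26,97],[97,97]]
Q^52 = (Q^26)² = [[5,3],[3,2]]
Q^105 = (Q^52)²·Q = [[55,34],[34,21]]
Q^211 = (Q^105)²·Q = [[45,149],[149,64]]
F_211 mod 168 = Q^211[0][1] = 149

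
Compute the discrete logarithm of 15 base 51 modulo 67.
30

Baby-step giant-step with step n = ⌈√67⌉ = 9.
Baby steps 51^j mod 67 (j:value) for j=0..8: 0:1, 1:51, 2:55, 3:58, 4:10, 5:41, 6:14, 7:44, 8:33.
Giant-step multiplier: 51^(-9) ≡ 51^(66-9) = 51^57 ≡ 42 (mod 67).
Giant steps γ_i = 15·42^i mod 67: γ_0=15, γ_1=27, γ_2=62, γ_3=58 (in table at j=3).
x = i·n + j = 3·9 + 3 = 30.
Check: 51^30 ≡ 15 (mod 67).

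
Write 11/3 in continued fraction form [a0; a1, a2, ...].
[3; 1, 2]

Euclidean algorithm steps:
11 = 3 × 3 + 2
3 = 1 × 2 + 1
2 = 2 × 1 + 0
Continued fraction: [3; 1, 2]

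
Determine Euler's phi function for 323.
288

323 = 17 × 19
φ(n) = n × ∏(1 - 1/p) for each prime p dividing n
φ(323) = 323 × (1 - 1/17) × (1 - 1/19) = 288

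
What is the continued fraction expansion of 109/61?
[1; 1, 3, 1, 2, 4]

Euclidean algorithm steps:
109 = 1 × 61 + 48
61 = 1 × 48 + 13
48 = 3 × 13 + 9
13 = 1 × 9 + 4
9 = 2 × 4 + 1
4 = 4 × 1 + 0
Continued fraction: [1; 1, 3, 1, 2, 4]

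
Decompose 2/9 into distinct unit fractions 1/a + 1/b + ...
1/5 + 1/45

Greedy algorithm:
2/9: ceiling(9/2) = 5, use 1/5
1/45: ceiling(45/1) = 45, use 1/45
Result: 2/9 = 1/5 + 1/45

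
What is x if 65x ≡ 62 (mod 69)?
x ≡ 19 (mod 69)

gcd(65, 69) = 1, which divides 62, so solutions exist.
Find 65^(-1) mod 69 by the extended Euclidean algorithm:
69 = 1 × 65 + 4  ⟹  4 = (1)·69 + (-1)·65
65 = 16 × 4 + 1  ⟹  1 = (-16)·69 + (17)·65
So (17)·65 ≡ 1 (mod 69), i.e. 65^(-1) ≡ 17 (mod 69).
x ≡ 17 × 62 = 1054 ≡ 19 (mod 69).
Check: 65 × 19 = 1235 ≡ 62 (mod 69).
Unique solution: x ≡ 19 (mod 69)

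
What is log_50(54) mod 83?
77

Baby-step giant-step with step n = ⌈√83⌉ = 10.
Baby steps 50^j mod 83 (j:value) for j=0..9: 0:1, 1:50, 2:10, 3:2, 4:17, 5:20, 6:4, 7:34, 8:40, 9:8.
Giant-step multiplier: 50^(-10) ≡ 50^(82-10) = 50^72 ≡ 11 (mod 83).
Giant steps γ_i = 54·11^i mod 83: γ_0=54, γ_1=13, γ_2=60, γ_3=79, γ_4=39, γ_5=14, γ_6=71, γ_7=34 (in table at j=7).
x = i·n + j = 7·10 + 7 = 77.
Check: 50^77 ≡ 54 (mod 83).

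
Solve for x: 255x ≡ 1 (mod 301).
229

gcd(255, 301) = 1, so the inverse exists.
Extended Euclidean algorithm on (301, 255):
301 = 1 × 255 + 46  ⟹  46 = (1)·301 + (-1)·255
255 = 5 × 46 + 25  ⟹  25 = (-5)·301 + (6)·255
46 = 1 × 25 + 21  ⟹  21 = (6)·301 + (-7)·255
25 = 1 × 21 + 4  ⟹  4 = (-11)·301 + (13)·255
21 = 5 × 4 + 1  ⟹  1 = (61)·301 + (-72)·255
So (-72)·255 ≡ 1 (mod 301), i.e. 255^(-1) ≡ -72 ≡ 229 (mod 301).
Check: 255 × 229 = 58395 ≡ 1 (mod 301)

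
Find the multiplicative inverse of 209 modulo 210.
209

gcd(209, 210) = 1, so the inverse exists.
Extended Euclidean algorithm on (210, 209):
210 = 1 × 209 + 1  ⟹  1 = (1)·210 + (-1)·209
So (-1)·209 ≡ 1 (mod 210), i.e. 209^(-1) ≡ -1 ≡ 209 (mod 210).
Check: 209 × 209 = 43681 ≡ 1 (mod 210)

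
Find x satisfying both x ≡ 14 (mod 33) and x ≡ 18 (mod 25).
443

Using Chinese Remainder Theorem:
M = 33 × 25 = 825
M1 = 25, M2 = 33
y1 = 25^(-1) mod 33 = 4
y2 = 33^(-1) mod 25 = 22
x = (14×25×4 + 18×33×22) mod 825 = 443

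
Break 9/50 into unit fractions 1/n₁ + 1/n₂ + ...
1/6 + 1/75

Greedy algorithm:
9/50: ceiling(50/9) = 6, use 1/6
1/75: ceiling(75/1) = 75, use 1/75
Result: 9/50 = 1/6 + 1/75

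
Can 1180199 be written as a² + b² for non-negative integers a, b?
Not possible

Factorization: 1180199 = 23^3 × 97
By Fermat: n is sum of two squares iff every prime p ≡ 3 (mod 4) appears to even power.
Prime(s) ≡ 3 (mod 4) with odd exponent: [(23, 3)]
Therefore 1180199 cannot be expressed as a² + b².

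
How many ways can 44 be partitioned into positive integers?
75175

p(n) counts ways to write n as a sum of positive integers (order ignored).
Euler's pentagonal recurrence: p(k) = p(k-1) + p(k-2) - p(k-5) - p(k-7) + p(k-12) + p(k-15) - ... (offsets j(3j∓1)/2, signs ++--, p(0)=1, p(<0)=0).
DP table for k = 0..43: p(0)=1, p(1)=1, p(2)=2, p(3)=3, p(4)=5, p(5)=7, p(6)=11, p(7)=15, p(8)=22, p(9)=30, p(10)=42, p(11)=56, p(12)=77, p(13)=101, p(14)=135, p(15)=176, p(16)=231, p(17)=297, p(18)=385, p(19)=490, p(20)=627, p(21)=792, p(22)=1002, p(23)=1255, p(24)=1575, p(25)=1958, p(26)=2436, p(27)=3010, p(28)=3718, p(29)=4565, p(30)=5604, p(31)=6842, p(32)=8349, p(33)=10143, p(34)=12310, p(35)=14883, p(36)=17977, p(37)=21637, p(38)=26015, p(39)=31185, p(40)=37338, p(41)=44583, p(42)=53174, p(43)=63261.
Final step: p(44) = p(43) + p(42) - p(39) - p(37) + p(32) + p(29) - p(22) - p(18) + p(9) + p(4)
= 63261 + 53174 - 31185 - 21637 + 8349 + 4565 - 1002 - 385 + 30 + 5
= 75175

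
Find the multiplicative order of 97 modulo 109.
27

109 is prime, so ord(97) divides φ(109) = 108.
Divisors of 108: 1, 2, 3, 4, 6, 9, 12, 18, 27, 36, 54, 108.
Repeated squaring: 97^1 ≡ 97, 97^2 ≡ 35, 97^4 ≡ 26, 97^8 ≡ 22, 97^16 ≡ 48, 97^32 ≡ 15, 97^64 ≡ 7 (mod 109).
Test 97^d mod 109 for each divisor d in increasing order:
97^1 ≡ 97
97^2 ≡ 35
97^3 = 97^2·97^1 ≡ 16
97^4 ≡ 26
97^6 = 97^4·97^2 ≡ 38
97^9 = 97^8·97^1 ≡ 63
97^12 = 97^8·97^4 ≡ 27
97^18 = 97^16·97^2 ≡ 45
97^27 = 97^16·97^8·97^2·97^1 ≡ 1  ← first divisor giving 1
The order is 27.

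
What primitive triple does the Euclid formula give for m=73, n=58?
(1965, 8468, 8693)

Euclid's formula: a = m² - n², b = 2mn, c = m² + n²
m = 73, n = 58
a = 73² - 58² = 5329 - 3364 = 1965
b = 2 × 73 × 58 = 8468
c = 73² + 58² = 5329 + 3364 = 8693
Verification: 1965² + 8468² = 3861225 + 71707024 = 75568249 = 8693² ✓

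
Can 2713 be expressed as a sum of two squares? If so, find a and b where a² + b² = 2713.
3² + 52² (a=3, b=52)

Factorization: 2713 = 2713
By Fermat: n is sum of two squares iff every prime p ≡ 3 (mod 4) appears to even power.
All primes ≡ 3 (mod 4) appear to even power.
Search a = 0, 1, 2, … for 2713 - a² a perfect square: first hit at a = 3: 2713 - 9 = 2704 = 52².
2713 = 3² + 52² = 9 + 2704 ✓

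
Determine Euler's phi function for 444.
144

444 = 2^2 × 3 × 37
φ(n) = n × ∏(1 - 1/p) for each prime p dividing n
φ(444) = 444 × (1 - 1/2) × (1 - 1/3) × (1 - 1/37) = 144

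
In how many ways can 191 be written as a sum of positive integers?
1820701100652

p(n) counts ways to write n as a sum of positive integers (order ignored).
Euler's pentagonal recurrence: p(k) = p(k-1) + p(k-2) - p(k-5) - p(k-7) + p(k-12) + p(k-15) - ... (offsets j(3j∓1)/2, signs ++--, p(0)=1, p(<0)=0).
DP table for k = 0..190: p(0)=1, p(1)=1, p(2)=2, p(3)=3, p(4)=5, p(5)=7, p(6)=11, p(7)=15, p(8)=22, p(9)=30, p(10)=42, p(11)=56, p(12)=77, p(13)=101, p(14)=135, p(15)=176, p(16)=231, p(17)=297, p(18)=385, p(19)=490, p(20)=627, p(21)=792, p(22)=1002, p(23)=1255, p(24)=1575, p(25)=1958, p(26)=2436, p(27)=3010, p(28)=3718, p(29)=4565, p(30)=5604, p(31)=6842, p(32)=8349, p(33)=10143, p(34)=12310, p(35)=14883, p(36)=17977, p(37)=21637, p(38)=26015, p(39)=31185, p(40)=37338, p(41)=44583, p(42)=53174, p(43)=63261, p(44)=75175, p(45)=89134, p(46)=105558, p(47)=124754, p(48)=147273, p(49)=173525, p(50)=204226, p(51)=239943, p(52)=281589, p(53)=329931, p(54)=386155, p(55)=451276, p(56)=526823, p(57)=614154, p(58)=715220, p(59)=831820, p(60)=966467, p(61)=1121505, p(62)=1300156, p(63)=1505499, p(64)=1741630, p(65)=2012558, p(66)=2323520, p(67)=2679689, p(68)=3087735, p(69)=3554345, p(70)=4087968, p(71)=4697205, p(72)=5392783, p(73)=6185689, p(74)=7089500, p(75)=8118264, p(76)=9289091, p(77)=10619863, p(78)=12132164, p(79)=13848650, p(80)=15796476, p(81)=18004327, p(82)=20506255, p(83)=23338469, p(84)=26543660, p(85)=30167357, p(86)=34262962, p(87)=38887673, p(88)=44108109, p(89)=49995925, p(90)=56634173, p(91)=64112359, p(92)=72533807, p(93)=82010177, p(94)=92669720, p(95)=104651419, p(96)=118114304, p(97)=133230930, p(98)=150198136, p(99)=169229875, p(100)=190569292, p(101)=214481126, p(102)=241265379, p(103)=271248950, p(104)=304801365, p(105)=342325709, p(106)=384276336, p(107)=431149389, p(108)=483502844, p(109)=541946240, p(110)=607163746, p(111)=679903203, p(112)=761002156, p(113)=851376628, p(114)=952050665, p(115)=1064144451, p(116)=1188908248, p(117)=1327710076, p(118)=1482074143, p(119)=1653668665, p(120)=1844349560, p(121)=2056148051, p(122)=2291320912, p(123)=2552338241, p(124)=2841940500, p(125)=3163127352, p(126)=3519222692, p(127)=3913864295, p(128)=4351078600, p(129)=4835271870, p(130)=5371315400, p(131)=5964539504, p(132)=6620830889, p(133)=7346629512, p(134)=8149040695, p(135)=9035836076, p(136)=10015581680, p(137)=11097645016, p(138)=12292341831, p(139)=13610949895, p(140)=15065878135, p(141)=16670689208, p(142)=18440293320, p(143)=20390982757, p(144)=22540654445, p(145)=24908858009, p(146)=27517052599, p(147)=30388671978, p(148)=33549419497, p(149)=37027355200, p(150)=40853235313, p(151)=45060624582, p(152)=49686288421, p(153)=54770336324, p(154)=60356673280, p(155)=66493182097, p(156)=73232243759, p(157)=80630964769, p(158)=88751778802, p(159)=97662728555, p(160)=107438159466, p(161)=118159068427, p(162)=129913904637, p(163)=142798995930, p(164)=156919475295, p(165)=172389800255, p(166)=189334822579, p(167)=207890420102, p(168)=228204732751, p(169)=250438925115, p(170)=274768617130, p(171)=301384802048, p(172)=330495499613, p(173)=362326859895, p(174)=397125074750, p(175)=435157697830, p(176)=476715857290, p(177)=522115831195, p(178)=571701605655, p(179)=625846753120, p(180)=684957390936, p(181)=749474411781, p(182)=819876908323, p(183)=896684817527, p(184)=980462880430, p(185)=1071823774337, p(186)=1171432692373, p(187)=1280011042268, p(188)=1398341745571, p(189)=1527273599625, p(190)=1667727404093.
Final step: p(191) = p(190) + p(189) - p(186) - p(184) + p(179) + p(176) - p(169) - p(165) + p(156) + p(151) - p(140) - p(134) + p(121) + p(114) - p(99) - p(91) + p(74) + p(65) - p(46) - p(36) + p(15) + p(4)
= 1667727404093 + 1527273599625 - 1171432692373 - 980462880430 + 625846753120 + 476715857290 - 250438925115 - 172389800255 + 73232243759 + 45060624582 - 15065878135 - 8149040695 + 2056148051 + 952050665 - 169229875 - 64112359 + 7089500 + 2012558 - 105558 - 17977 + 176 + 5
= 1820701100652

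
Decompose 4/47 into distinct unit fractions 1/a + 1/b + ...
1/12 + 1/564

Greedy algorithm:
4/47: ceiling(47/4) = 12, use 1/12
1/564: ceiling(564/1) = 564, use 1/564
Result: 4/47 = 1/12 + 1/564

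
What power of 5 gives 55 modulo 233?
50

Baby-step giant-step with step n = ⌈√233⌉ = 16.
Baby steps 5^j mod 233 (j:value) for j=0..15: 0:1, 1:5, 2:25, 3:125, 4:159, 5:96, 6:14, 7:70, 8:117, 9:119, 10:129, 11:179, 12:196, 13:48, 14:7, 15:35.
Giant-step multiplier: 5^(-16) ≡ 5^(232-16) = 5^216 ≡ 4 (mod 233).
Giant steps γ_i = 55·4^i mod 233: γ_0=55, γ_1=220, γ_2=181, γ_3=25 (in table at j=2).
x = i·n + j = 3·16 + 2 = 50.
Check: 5^50 ≡ 55 (mod 233).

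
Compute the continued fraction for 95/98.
[0; 1, 31, 1, 2]

Euclidean algorithm steps:
95 = 0 × 98 + 95
98 = 1 × 95 + 3
95 = 31 × 3 + 2
3 = 1 × 2 + 1
2 = 2 × 1 + 0
Continued fraction: [0; 1, 31, 1, 2]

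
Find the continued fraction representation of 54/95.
[0; 1, 1, 3, 6, 2]

Euclidean algorithm steps:
54 = 0 × 95 + 54
95 = 1 × 54 + 41
54 = 1 × 41 + 13
41 = 3 × 13 + 2
13 = 6 × 2 + 1
2 = 2 × 1 + 0
Continued fraction: [0; 1, 1, 3, 6, 2]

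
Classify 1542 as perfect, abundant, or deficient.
abundant

Proper divisors of 1542: sum = 1 + 2 + 3 + 6 + 257 + 514 + 771 = 1554
Since 1554 > 1542, 1542 is abundant.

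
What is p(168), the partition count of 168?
228204732751

p(n) counts ways to write n as a sum of positive integers (order ignored).
Euler's pentagonal recurrence: p(k) = p(k-1) + p(k-2) - p(k-5) - p(k-7) + p(k-12) + p(k-15) - ... (offsets j(3j∓1)/2, signs ++--, p(0)=1, p(<0)=0).
DP table for k = 0..167: p(0)=1, p(1)=1, p(2)=2, p(3)=3, p(4)=5, p(5)=7, p(6)=11, p(7)=15, p(8)=22, p(9)=30, p(10)=42, p(11)=56, p(12)=77, p(13)=101, p(14)=135, p(15)=176, p(16)=231, p(17)=297, p(18)=385, p(19)=490, p(20)=627, p(21)=792, p(22)=1002, p(23)=1255, p(24)=1575, p(25)=1958, p(26)=2436, p(27)=3010, p(28)=3718, p(29)=4565, p(30)=5604, p(31)=6842, p(32)=8349, p(33)=10143, p(34)=12310, p(35)=14883, p(36)=17977, p(37)=21637, p(38)=26015, p(39)=31185, p(40)=37338, p(41)=44583, p(42)=53174, p(43)=63261, p(44)=75175, p(45)=89134, p(46)=105558, p(47)=124754, p(48)=147273, p(49)=173525, p(50)=204226, p(51)=239943, p(52)=281589, p(53)=329931, p(54)=386155, p(55)=451276, p(56)=526823, p(57)=614154, p(58)=715220, p(59)=831820, p(60)=966467, p(61)=1121505, p(62)=1300156, p(63)=1505499, p(64)=1741630, p(65)=2012558, p(66)=2323520, p(67)=2679689, p(68)=3087735, p(69)=3554345, p(70)=4087968, p(71)=4697205, p(72)=5392783, p(73)=6185689, p(74)=7089500, p(75)=8118264, p(76)=9289091, p(77)=10619863, p(78)=12132164, p(79)=13848650, p(80)=15796476, p(81)=18004327, p(82)=20506255, p(83)=23338469, p(84)=26543660, p(85)=30167357, p(86)=34262962, p(87)=38887673, p(88)=44108109, p(89)=49995925, p(90)=56634173, p(91)=64112359, p(92)=72533807, p(93)=82010177, p(94)=92669720, p(95)=104651419, p(96)=118114304, p(97)=133230930, p(98)=150198136, p(99)=169229875, p(100)=190569292, p(101)=214481126, p(102)=241265379, p(103)=271248950, p(104)=304801365, p(105)=342325709, p(106)=384276336, p(107)=431149389, p(108)=483502844, p(109)=541946240, p(110)=607163746, p(111)=679903203, p(112)=761002156, p(113)=851376628, p(114)=952050665, p(115)=1064144451, p(116)=1188908248, p(117)=1327710076, p(118)=1482074143, p(119)=1653668665, p(120)=1844349560, p(121)=2056148051, p(122)=2291320912, p(123)=2552338241, p(124)=2841940500, p(125)=3163127352, p(126)=3519222692, p(127)=3913864295, p(128)=4351078600, p(129)=4835271870, p(130)=5371315400, p(131)=5964539504, p(132)=6620830889, p(133)=7346629512, p(134)=8149040695, p(135)=9035836076, p(136)=10015581680, p(137)=11097645016, p(138)=12292341831, p(139)=13610949895, p(140)=15065878135, p(141)=16670689208, p(142)=18440293320, p(143)=20390982757, p(144)=22540654445, p(145)=24908858009, p(146)=27517052599, p(147)=30388671978, p(148)=33549419497, p(149)=37027355200, p(150)=40853235313, p(151)=45060624582, p(152)=49686288421, p(153)=54770336324, p(154)=60356673280, p(155)=66493182097, p(156)=73232243759, p(157)=80630964769, p(158)=88751778802, p(159)=97662728555, p(160)=107438159466, p(161)=118159068427, p(162)=129913904637, p(163)=142798995930, p(164)=156919475295, p(165)=172389800255, p(166)=189334822579, p(167)=207890420102.
Final step: p(168) = p(167) + p(166) - p(163) - p(161) + p(156) + p(153) - p(146) - p(142) + p(133) + p(128) - p(117) - p(111) + p(98) + p(91) - p(76) - p(68) + p(51) + p(42) - p(23) - p(13)
= 207890420102 + 189334822579 - 142798995930 - 118159068427 + 73232243759 + 54770336324 - 27517052599 - 18440293320 + 7346629512 + 4351078600 - 1327710076 - 679903203 + 150198136 + 64112359 - 9289091 - 3087735 + 239943 + 53174 - 1255 - 101
= 228204732751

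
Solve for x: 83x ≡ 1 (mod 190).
87

gcd(83, 190) = 1, so the inverse exists.
Extended Euclidean algorithm on (190, 83):
190 = 2 × 83 + 24  ⟹  24 = (1)·190 + (-2)·83
83 = 3 × 24 + 11  ⟹  11 = (-3)·190 + (7)·83
24 = 2 × 11 + 2  ⟹  2 = (7)·190 + (-16)·83
11 = 5 × 2 + 1  ⟹  1 = (-38)·190 + (87)·83
So (87)·83 ≡ 1 (mod 190), i.e. 83^(-1) ≡ 87 (mod 190).
Check: 83 × 87 = 7221 ≡ 1 (mod 190)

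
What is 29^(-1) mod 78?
35

gcd(29, 78) = 1, so the inverse exists.
Extended Euclidean algorithm on (78, 29):
78 = 2 × 29 + 20  ⟹  20 = (1)·78 + (-2)·29
29 = 1 × 20 + 9  ⟹  9 = (-1)·78 + (3)·29
20 = 2 × 9 + 2  ⟹  2 = (3)·78 + (-8)·29
9 = 4 × 2 + 1  ⟹  1 = (-13)·78 + (35)·29
So (35)·29 ≡ 1 (mod 78), i.e. 29^(-1) ≡ 35 (mod 78).
Check: 29 × 35 = 1015 ≡ 1 (mod 78)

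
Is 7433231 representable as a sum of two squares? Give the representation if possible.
Not possible

Factorization: 7433231 = 13 × 83^3
By Fermat: n is sum of two squares iff every prime p ≡ 3 (mod 4) appears to even power.
Prime(s) ≡ 3 (mod 4) with odd exponent: [(83, 3)]
Therefore 7433231 cannot be expressed as a² + b².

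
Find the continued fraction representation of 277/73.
[3; 1, 3, 1, 6, 2]

Euclidean algorithm steps:
277 = 3 × 73 + 58
73 = 1 × 58 + 15
58 = 3 × 15 + 13
15 = 1 × 13 + 2
13 = 6 × 2 + 1
2 = 2 × 1 + 0
Continued fraction: [3; 1, 3, 1, 6, 2]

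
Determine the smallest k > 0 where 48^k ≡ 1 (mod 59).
29

59 is prime, so ord(48) divides φ(59) = 58.
Divisors of 58: 1, 2, 29, 58.
Repeated squaring: 48^1 ≡ 48, 48^2 ≡ 3, 48^4 ≡ 9, 48^8 ≡ 22, 48^16 ≡ 12, 48^32 ≡ 26 (mod 59).
Test 48^d mod 59 for each divisor d in increasing order:
48^1 ≡ 48
48^2 ≡ 3
48^29 = 48^16·48^8·48^4·48^1 ≡ 1  ← first divisor giving 1
The order is 29.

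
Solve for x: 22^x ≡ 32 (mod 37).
35

Baby-step giant-step with step n = ⌈√37⌉ = 7.
Baby steps 22^j mod 37 (j:value) for j=0..6: 0:1, 1:22, 2:3, 3:29, 4:9, 5:13, 6:27.
Giant-step multiplier: 22^(-7) ≡ 22^(36-7) = 22^29 ≡ 19 (mod 37).
Giant steps γ_i = 32·19^i mod 37: γ_0=32, γ_1=16, γ_2=8, γ_3=4, γ_4=2, γ_5=1 (in table at j=0).
x = i·n + j = 5·7 + 0 = 35.
Check: 22^35 ≡ 32 (mod 37).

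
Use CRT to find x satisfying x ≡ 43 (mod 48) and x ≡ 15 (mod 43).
187

Using Chinese Remainder Theorem:
M = 48 × 43 = 2064
M1 = 43, M2 = 48
y1 = 43^(-1) mod 48 = 19
y2 = 48^(-1) mod 43 = 26
x = (43×43×19 + 15×48×26) mod 2064 = 187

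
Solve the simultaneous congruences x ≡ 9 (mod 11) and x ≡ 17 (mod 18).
53

Using Chinese Remainder Theorem:
M = 11 × 18 = 198
M1 = 18, M2 = 11
y1 = 18^(-1) mod 11 = 8
y2 = 11^(-1) mod 18 = 5
x = (9×18×8 + 17×11×5) mod 198 = 53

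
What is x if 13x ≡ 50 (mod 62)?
x ≡ 42 (mod 62)

gcd(13, 62) = 1, which divides 50, so solutions exist.
Find 13^(-1) mod 62 by the extended Euclidean algorithm:
62 = 4 × 13 + 10  ⟹  10 = (1)·62 + (-4)·13
13 = 1 × 10 + 3  ⟹  3 = (-1)·62 + (5)·13
10 = 3 × 3 + 1  ⟹  1 = (4)·62 + (-19)·13
So (-19)·13 ≡ 1 (mod 62), i.e. 13^(-1) ≡ -19 ≡ 43 (mod 62).
x ≡ 43 × 50 = 2150 ≡ 42 (mod 62).
Check: 13 × 42 = 546 ≡ 50 (mod 62).
Unique solution: x ≡ 42 (mod 62)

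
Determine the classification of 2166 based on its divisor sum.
abundant

Proper divisors of 2166: sum = 1 + 2 + 3 + 6 + 19 + 38 + 57 + 114 + 361 + 722 + 1083 = 2406
Since 2406 > 2166, 2166 is abundant.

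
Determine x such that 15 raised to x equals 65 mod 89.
67

Baby-step giant-step with step n = ⌈√89⌉ = 10.
Baby steps 15^j mod 89 (j:value) for j=0..9: 0:1, 1:15, 2:47, 3:82, 4:73, 5:27, 6:49, 7:23, 8:78, 9:13.
Giant-step multiplier: 15^(-10) ≡ 15^(88-10) = 15^78 ≡ 21 (mod 89).
Giant steps γ_i = 65·21^i mod 89: γ_0=65, γ_1=30, γ_2=7, γ_3=58, γ_4=61, γ_5=35, γ_6=23 (in table at j=7).
x = i·n + j = 6·10 + 7 = 67.
Check: 15^67 ≡ 65 (mod 89).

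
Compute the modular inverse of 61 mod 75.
16

gcd(61, 75) = 1, so the inverse exists.
Extended Euclidean algorithm on (75, 61):
75 = 1 × 61 + 14  ⟹  14 = (1)·75 + (-1)·61
61 = 4 × 14 + 5  ⟹  5 = (-4)·75 + (5)·61
14 = 2 × 5 + 4  ⟹  4 = (9)·75 + (-11)·61
5 = 1 × 4 + 1  ⟹  1 = (-13)·75 + (16)·61
So (16)·61 ≡ 1 (mod 75), i.e. 61^(-1) ≡ 16 (mod 75).
Check: 61 × 16 = 976 ≡ 1 (mod 75)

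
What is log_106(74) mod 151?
14

Baby-step giant-step with step n = ⌈√151⌉ = 13.
Baby steps 106^j mod 151 (j:value) for j=0..12: 0:1, 1:106, 2:62, 3:79, 4:69, 5:66, 6:50, 7:15, 8:80, 9:24, 10:128, 11:129, 12:84.
Giant-step multiplier: 106^(-13) ≡ 106^(150-13) = 106^137 ≡ 30 (mod 151).
Giant steps γ_i = 74·30^i mod 151: γ_0=74, γ_1=106 (in table at j=1).
x = i·n + j = 1·13 + 1 = 14.
Check: 106^14 ≡ 74 (mod 151).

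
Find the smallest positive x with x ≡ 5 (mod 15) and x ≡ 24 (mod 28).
80

Using Chinese Remainder Theorem:
M = 15 × 28 = 420
M1 = 28, M2 = 15
y1 = 28^(-1) mod 15 = 7
y2 = 15^(-1) mod 28 = 15
x = (5×28×7 + 24×15×15) mod 420 = 80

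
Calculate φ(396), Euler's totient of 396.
120

396 = 2^2 × 3^2 × 11
φ(n) = n × ∏(1 - 1/p) for each prime p dividing n
φ(396) = 396 × (1 - 1/2) × (1 - 1/3) × (1 - 1/11) = 120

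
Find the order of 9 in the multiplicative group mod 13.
3

13 is prime, so ord(9) divides φ(13) = 12.
Divisors of 12: 1, 2, 3, 4, 6, 12.
Repeated squaring: 9^1 ≡ 9, 9^2 ≡ 3, 9^4 ≡ 9, 9^8 ≡ 3 (mod 13).
Test 9^d mod 13 for each divisor d in increasing order:
9^1 ≡ 9
9^2 ≡ 3
9^3 = 9^2·9^1 ≡ 1  ← first divisor giving 1
The order is 3.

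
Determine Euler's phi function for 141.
92

141 = 3 × 47
φ(n) = n × ∏(1 - 1/p) for each prime p dividing n
φ(141) = 141 × (1 - 1/3) × (1 - 1/47) = 92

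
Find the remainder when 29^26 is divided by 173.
52

Repeated squaring. Binary of 26 = 11010.
29^1 ≡ 29 (mod 173); 29^2 ≡ 149 (mod 173); 29^4 ≡ 57 (mod 173); 29^8 ≡ 135 (mod 173); 29^16 ≡ 60 (mod 173)
29^26 = 29^2 × 29^8 × 29^16 ≡ 52 (mod 173)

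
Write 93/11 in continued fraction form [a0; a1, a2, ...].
[8; 2, 5]

Euclidean algorithm steps:
93 = 8 × 11 + 5
11 = 2 × 5 + 1
5 = 5 × 1 + 0
Continued fraction: [8; 2, 5]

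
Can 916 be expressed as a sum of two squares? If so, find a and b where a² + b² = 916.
4² + 30² (a=4, b=30)

Factorization: 916 = 2^2 × 229
By Fermat: n is sum of two squares iff every prime p ≡ 3 (mod 4) appears to even power.
All primes ≡ 3 (mod 4) appear to even power.
Search a = 0, 1, 2, … for 916 - a² a perfect square: first hit at a = 4: 916 - 16 = 900 = 30².
916 = 4² + 30² = 16 + 900 ✓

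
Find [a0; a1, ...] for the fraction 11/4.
[2; 1, 3]

Euclidean algorithm steps:
11 = 2 × 4 + 3
4 = 1 × 3 + 1
3 = 3 × 1 + 0
Continued fraction: [2; 1, 3]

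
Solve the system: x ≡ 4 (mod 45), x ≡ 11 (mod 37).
1084

Using Chinese Remainder Theorem:
M = 45 × 37 = 1665
M1 = 37, M2 = 45
y1 = 37^(-1) mod 45 = 28
y2 = 45^(-1) mod 37 = 14
x = (4×37×28 + 11×45×14) mod 1665 = 1084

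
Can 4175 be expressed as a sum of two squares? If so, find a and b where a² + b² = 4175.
Not possible

Factorization: 4175 = 5^2 × 167
By Fermat: n is sum of two squares iff every prime p ≡ 3 (mod 4) appears to even power.
Prime(s) ≡ 3 (mod 4) with odd exponent: [(167, 1)]
Therefore 4175 cannot be expressed as a² + b².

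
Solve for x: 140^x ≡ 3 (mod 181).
172

Baby-step giant-step with step n = ⌈√181⌉ = 14.
Baby steps 140^j mod 181 (j:value) for j=0..13: 0:1, 1:140, 2:52, 3:40, 4:170, 5:89, 6:152, 7:103, 8:121, 9:107, 10:138, 11:134, 12:117, 13:90.
Giant-step multiplier: 140^(-14) ≡ 140^(180-14) = 140^166 ≡ 106 (mod 181).
Giant steps γ_i = 3·106^i mod 181: γ_0=3, γ_1=137, γ_2=42, γ_3=108, γ_4=45, γ_5=64, γ_6=87, γ_7=172, γ_8=132, γ_9=55, γ_10=38, γ_11=46, γ_12=170 (in table at j=4).
x = i·n + j = 12·14 + 4 = 172.
Check: 140^172 ≡ 3 (mod 181).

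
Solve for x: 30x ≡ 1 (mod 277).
157

gcd(30, 277) = 1, so the inverse exists.
Extended Euclidean algorithm on (277, 30):
277 = 9 × 30 + 7  ⟹  7 = (1)·277 + (-9)·30
30 = 4 × 7 + 2  ⟹  2 = (-4)·277 + (37)·30
7 = 3 × 2 + 1  ⟹  1 = (13)·277 + (-120)·30
So (-120)·30 ≡ 1 (mod 277), i.e. 30^(-1) ≡ -120 ≡ 157 (mod 277).
Check: 30 × 157 = 4710 ≡ 1 (mod 277)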